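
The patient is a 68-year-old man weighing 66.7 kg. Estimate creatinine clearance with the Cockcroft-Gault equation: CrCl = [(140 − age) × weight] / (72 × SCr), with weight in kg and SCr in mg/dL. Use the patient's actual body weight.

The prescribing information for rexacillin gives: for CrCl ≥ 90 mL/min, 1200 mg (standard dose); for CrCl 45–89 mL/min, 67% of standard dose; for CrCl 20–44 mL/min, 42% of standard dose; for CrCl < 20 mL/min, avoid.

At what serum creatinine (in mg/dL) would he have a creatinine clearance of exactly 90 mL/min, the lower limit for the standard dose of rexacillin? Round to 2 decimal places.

0.74 mg/dL

Standard dose requires CrCl ≥ 90 mL/min.
Set (140 − 68) × 66.7 / (72 × SCr) = 90
SCr = (140 − 68) × 66.7 / (72 × 90) = 0.741 mg/dL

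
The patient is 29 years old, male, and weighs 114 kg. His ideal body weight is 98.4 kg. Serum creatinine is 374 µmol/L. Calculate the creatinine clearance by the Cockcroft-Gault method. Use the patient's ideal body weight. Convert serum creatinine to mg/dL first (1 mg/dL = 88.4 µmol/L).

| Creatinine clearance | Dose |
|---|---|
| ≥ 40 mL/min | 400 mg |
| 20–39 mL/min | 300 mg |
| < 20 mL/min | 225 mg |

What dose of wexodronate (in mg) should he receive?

300 mg

SCr = 374 / 88.4 = 4.231 mg/dL
CrCl = (140 − 29) × 98.4 / (72 × 4.231) = 10922.4 / 304.63 ≈ 35.9 mL/min
CrCl ≈ 36 mL/min → bracket 20–39 mL/min.
Dose for this bracket: 300 mg.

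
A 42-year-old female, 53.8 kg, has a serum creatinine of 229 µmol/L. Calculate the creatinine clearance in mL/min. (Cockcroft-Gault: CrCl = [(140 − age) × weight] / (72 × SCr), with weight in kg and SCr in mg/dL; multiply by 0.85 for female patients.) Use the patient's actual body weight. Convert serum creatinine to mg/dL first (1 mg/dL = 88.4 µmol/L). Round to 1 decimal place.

SCr = 229 / 88.4 = 2.59 mg/dL
CrCl = (140 − 42) × 53.8 / (72 × 2.59) × 0.85 = 5272.4 / 186.48 × 0.85 ≈ 24.0 mL/min

24.0 mL/min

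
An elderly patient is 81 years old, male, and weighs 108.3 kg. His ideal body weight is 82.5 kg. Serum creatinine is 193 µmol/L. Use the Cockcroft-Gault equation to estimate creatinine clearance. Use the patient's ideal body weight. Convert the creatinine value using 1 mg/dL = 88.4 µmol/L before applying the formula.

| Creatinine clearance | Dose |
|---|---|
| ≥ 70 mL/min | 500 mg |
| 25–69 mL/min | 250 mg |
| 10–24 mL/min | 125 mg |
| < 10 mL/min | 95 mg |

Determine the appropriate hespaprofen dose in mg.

250 mg

SCr = 193 / 88.4 = 2.183 mg/dL
CrCl = (140 − 81) × 82.5 / (72 × 2.183) = 4867.5 / 157.18 ≈ 31.0 mL/min
CrCl ≈ 31 mL/min → bracket 25–69 mL/min.
Dose for this bracket: 250 mg.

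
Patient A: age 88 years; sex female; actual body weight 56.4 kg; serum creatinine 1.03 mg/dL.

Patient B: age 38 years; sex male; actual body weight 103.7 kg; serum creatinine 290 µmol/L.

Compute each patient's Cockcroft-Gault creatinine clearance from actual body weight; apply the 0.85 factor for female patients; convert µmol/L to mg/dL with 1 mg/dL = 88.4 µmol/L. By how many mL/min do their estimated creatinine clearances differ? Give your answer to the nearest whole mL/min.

Patient A: CrCl = (140 − 88) × 56.4 / (72 × 1.03) × 0.85 = 2932.8 / 74.16 × 0.85 ≈ 33.6 mL/min
Patient B: SCr = 290 / 88.4 = 3.281 mg/dL
Patient B: CrCl = (140 − 38) × 103.7 / (72 × 3.281) = 10577.4 / 236.23 ≈ 44.8 mL/min
|33.6 − 44.8| = 11.2 mL/min

11 mL/min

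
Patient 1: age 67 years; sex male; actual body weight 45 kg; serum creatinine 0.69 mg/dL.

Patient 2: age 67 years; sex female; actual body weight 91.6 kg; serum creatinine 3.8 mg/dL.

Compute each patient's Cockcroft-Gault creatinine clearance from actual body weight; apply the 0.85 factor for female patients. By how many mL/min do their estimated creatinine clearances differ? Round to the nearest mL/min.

Patient 1: CrCl = (140 − 67) × 45 / (72 × 0.69) = 3285.0 / 49.68 ≈ 66.1 mL/min
Patient 2: CrCl = (140 − 67) × 91.6 / (72 × 3.8) × 0.85 = 6686.8 / 273.60 × 0.85 ≈ 20.8 mL/min
|66.1 − 20.8| = 45.3 mL/min

45 mL/min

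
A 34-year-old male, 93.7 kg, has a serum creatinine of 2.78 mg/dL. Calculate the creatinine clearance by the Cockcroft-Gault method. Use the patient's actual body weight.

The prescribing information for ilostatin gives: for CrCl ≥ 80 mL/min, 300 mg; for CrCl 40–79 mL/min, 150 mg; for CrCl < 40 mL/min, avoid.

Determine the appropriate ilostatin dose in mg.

CrCl = (140 − 34) × 93.7 / (72 × 2.78) = 9932.2 / 200.16 ≈ 49.6 mL/min
CrCl ≈ 50 mL/min → bracket 40–79 mL/min.
Dose for this bracket: 150 mg.

150 mg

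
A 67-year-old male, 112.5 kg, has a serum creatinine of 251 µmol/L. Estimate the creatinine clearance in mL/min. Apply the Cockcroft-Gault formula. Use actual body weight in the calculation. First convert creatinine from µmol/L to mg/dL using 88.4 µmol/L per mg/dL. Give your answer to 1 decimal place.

SCr = 251 / 88.4 = 2.839 mg/dL
CrCl = (140 − 67) × 112.5 / (72 × 2.839) = 8212.5 / 204.41 ≈ 40.2 mL/min

40.2 mL/min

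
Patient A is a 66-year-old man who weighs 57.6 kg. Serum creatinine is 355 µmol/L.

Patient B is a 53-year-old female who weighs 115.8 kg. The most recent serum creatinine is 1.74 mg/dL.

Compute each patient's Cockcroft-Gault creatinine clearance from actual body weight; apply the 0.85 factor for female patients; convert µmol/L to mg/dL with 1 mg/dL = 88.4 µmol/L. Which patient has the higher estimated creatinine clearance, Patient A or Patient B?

Patient B

Patient A: SCr = 355 / 88.4 = 4.016 mg/dL
Patient A: CrCl = (140 − 66) × 57.6 / (72 × 4.016) = 4262.4 / 289.15 ≈ 14.7 mL/min
Patient B: CrCl = (140 − 53) × 115.8 / (72 × 1.74) × 0.85 = 10074.6 / 125.28 × 0.85 ≈ 68.4 mL/min
14.7 vs 68.4 mL/min → Patient B is higher.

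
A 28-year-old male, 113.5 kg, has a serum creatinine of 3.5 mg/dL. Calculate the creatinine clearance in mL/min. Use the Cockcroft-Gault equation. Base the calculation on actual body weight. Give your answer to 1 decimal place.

50.4 mL/min

CrCl = (140 − 28) × 113.5 / (72 × 3.5) = 12712.0 / 252.00 ≈ 50.4 mL/min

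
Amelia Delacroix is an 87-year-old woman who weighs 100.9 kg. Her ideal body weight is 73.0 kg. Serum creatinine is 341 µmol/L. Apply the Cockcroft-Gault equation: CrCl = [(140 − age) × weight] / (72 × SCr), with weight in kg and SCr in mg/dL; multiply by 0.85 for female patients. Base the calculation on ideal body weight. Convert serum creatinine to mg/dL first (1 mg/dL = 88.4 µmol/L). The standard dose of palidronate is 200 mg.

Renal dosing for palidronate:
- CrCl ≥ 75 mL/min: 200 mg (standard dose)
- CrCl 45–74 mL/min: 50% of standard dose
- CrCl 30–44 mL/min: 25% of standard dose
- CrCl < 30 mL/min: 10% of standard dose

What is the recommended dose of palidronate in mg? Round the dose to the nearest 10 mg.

SCr = 341 / 88.4 = 3.857 mg/dL
CrCl = (140 − 87) × 73 / (72 × 3.857) × 0.85 = 3869.0 / 277.70 × 0.85 ≈ 11.8 mL/min
CrCl ≈ 12 mL/min → bracket < 30 mL/min.
10% of 200 mg = 20 mg

20 mg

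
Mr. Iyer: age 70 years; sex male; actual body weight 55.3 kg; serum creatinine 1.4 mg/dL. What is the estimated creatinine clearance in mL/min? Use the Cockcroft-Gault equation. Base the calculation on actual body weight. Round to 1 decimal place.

CrCl = (140 − 70) × 55.3 / (72 × 1.4) = 3871.0 / 100.80 ≈ 38.4 mL/min

38.4 mL/min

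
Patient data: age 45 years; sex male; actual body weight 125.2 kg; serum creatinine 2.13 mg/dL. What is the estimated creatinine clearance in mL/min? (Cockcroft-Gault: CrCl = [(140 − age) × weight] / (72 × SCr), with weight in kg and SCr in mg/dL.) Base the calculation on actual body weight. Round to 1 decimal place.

CrCl = (140 − 45) × 125.2 / (72 × 2.13) = 11894.0 / 153.36 ≈ 77.6 mL/min

77.6 mL/min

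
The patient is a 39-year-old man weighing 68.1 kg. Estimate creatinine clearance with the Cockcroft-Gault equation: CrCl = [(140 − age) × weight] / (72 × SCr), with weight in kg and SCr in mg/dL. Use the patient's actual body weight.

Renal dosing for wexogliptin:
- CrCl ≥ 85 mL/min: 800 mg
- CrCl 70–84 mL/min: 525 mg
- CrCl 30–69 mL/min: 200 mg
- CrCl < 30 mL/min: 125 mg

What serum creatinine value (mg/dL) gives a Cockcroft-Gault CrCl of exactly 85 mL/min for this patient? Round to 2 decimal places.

Standard dose requires CrCl ≥ 85 mL/min.
Set (140 − 39) × 68.1 / (72 × SCr) = 85
SCr = (140 − 39) × 68.1 / (72 × 85) = 1.124 mg/dL

1.12 mg/dL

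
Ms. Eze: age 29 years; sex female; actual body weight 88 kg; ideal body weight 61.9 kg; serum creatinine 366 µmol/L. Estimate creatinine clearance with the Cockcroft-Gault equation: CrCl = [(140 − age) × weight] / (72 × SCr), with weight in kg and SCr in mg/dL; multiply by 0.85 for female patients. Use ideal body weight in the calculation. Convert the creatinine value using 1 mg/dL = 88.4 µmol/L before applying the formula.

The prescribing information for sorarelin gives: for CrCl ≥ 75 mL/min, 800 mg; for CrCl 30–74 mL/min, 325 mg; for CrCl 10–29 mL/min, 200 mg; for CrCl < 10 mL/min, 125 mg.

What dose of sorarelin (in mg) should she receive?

200 mg

SCr = 366 / 88.4 = 4.14 mg/dL
CrCl = (140 − 29) × 61.9 / (72 × 4.14) × 0.85 = 6870.9 / 298.08 × 0.85 ≈ 19.6 mL/min
CrCl ≈ 20 mL/min → bracket 10–29 mL/min.
Dose for this bracket: 200 mg.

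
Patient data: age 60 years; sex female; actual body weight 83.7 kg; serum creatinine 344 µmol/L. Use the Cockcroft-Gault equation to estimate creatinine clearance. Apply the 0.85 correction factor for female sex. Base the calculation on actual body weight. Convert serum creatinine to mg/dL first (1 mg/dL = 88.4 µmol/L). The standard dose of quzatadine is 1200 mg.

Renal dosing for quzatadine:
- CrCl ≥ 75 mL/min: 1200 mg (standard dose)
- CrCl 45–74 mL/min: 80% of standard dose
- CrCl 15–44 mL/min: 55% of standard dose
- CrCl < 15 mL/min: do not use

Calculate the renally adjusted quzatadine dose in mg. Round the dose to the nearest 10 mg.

SCr = 344 / 88.4 = 3.891 mg/dL
CrCl = (140 − 60) × 83.7 / (72 × 3.891) × 0.85 = 6696.0 / 280.15 × 0.85 ≈ 20.3 mL/min
CrCl ≈ 20 mL/min → bracket 15–44 mL/min.
55% of 1200 mg = 660 mg

660 mg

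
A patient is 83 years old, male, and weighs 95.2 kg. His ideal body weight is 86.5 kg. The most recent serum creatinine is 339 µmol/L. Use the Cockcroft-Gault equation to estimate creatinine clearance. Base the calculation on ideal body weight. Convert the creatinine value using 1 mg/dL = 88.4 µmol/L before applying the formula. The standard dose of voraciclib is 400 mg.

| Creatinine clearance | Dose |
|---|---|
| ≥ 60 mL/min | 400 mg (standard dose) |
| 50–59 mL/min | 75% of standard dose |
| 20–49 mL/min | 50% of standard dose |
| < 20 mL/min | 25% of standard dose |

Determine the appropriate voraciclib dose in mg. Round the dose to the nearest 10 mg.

SCr = 339 / 88.4 = 3.835 mg/dL
CrCl = (140 − 83) × 86.5 / (72 × 3.835) = 4930.5 / 276.12 ≈ 17.9 mL/min
CrCl ≈ 18 mL/min → bracket < 20 mL/min.
25% of 400 mg = 100 mg

100 mg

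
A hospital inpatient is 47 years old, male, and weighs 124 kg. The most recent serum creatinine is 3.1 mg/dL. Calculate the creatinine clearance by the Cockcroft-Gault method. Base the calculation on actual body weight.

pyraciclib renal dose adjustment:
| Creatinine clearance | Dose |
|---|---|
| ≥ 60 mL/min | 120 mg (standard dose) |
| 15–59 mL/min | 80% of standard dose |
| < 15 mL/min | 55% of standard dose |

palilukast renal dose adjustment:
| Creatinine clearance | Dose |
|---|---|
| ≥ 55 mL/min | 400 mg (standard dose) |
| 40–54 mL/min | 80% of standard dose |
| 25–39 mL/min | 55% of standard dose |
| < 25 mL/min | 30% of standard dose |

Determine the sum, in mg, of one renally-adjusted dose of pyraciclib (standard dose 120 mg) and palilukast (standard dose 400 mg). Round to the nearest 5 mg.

415 mg

CrCl = (140 − 47) × 124 / (72 × 3.1) = 11532.0 / 223.20 ≈ 51.7 mL/min
CrCl ≈ 52 mL/min.
pyraciclib: 15–59 mL/min → 80% of 120 mg = 96 mg.
palilukast: 40–54 mL/min → 80% of 400 mg = 320 mg.
Total = 96 + 320 = 416 mg.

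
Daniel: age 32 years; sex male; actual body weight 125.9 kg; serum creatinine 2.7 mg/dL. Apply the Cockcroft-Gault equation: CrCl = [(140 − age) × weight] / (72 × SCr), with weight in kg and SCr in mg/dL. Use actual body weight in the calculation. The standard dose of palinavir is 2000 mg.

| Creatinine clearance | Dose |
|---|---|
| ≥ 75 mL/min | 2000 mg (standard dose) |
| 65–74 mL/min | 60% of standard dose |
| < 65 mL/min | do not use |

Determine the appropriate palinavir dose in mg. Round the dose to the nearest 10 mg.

1200 mg

CrCl = (140 − 32) × 125.9 / (72 × 2.7) = 13597.2 / 194.40 ≈ 69.9 mL/min
CrCl ≈ 70 mL/min → bracket 65–74 mL/min.
60% of 2000 mg = 1200 mg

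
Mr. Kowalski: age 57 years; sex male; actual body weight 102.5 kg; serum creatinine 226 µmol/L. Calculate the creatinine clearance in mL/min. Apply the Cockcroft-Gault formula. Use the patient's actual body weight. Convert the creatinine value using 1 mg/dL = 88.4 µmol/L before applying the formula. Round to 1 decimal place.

SCr = 226 / 88.4 = 2.557 mg/dL
CrCl = (140 − 57) × 102.5 / (72 × 2.557) = 8507.5 / 184.10 ≈ 46.2 mL/min

46.2 mL/min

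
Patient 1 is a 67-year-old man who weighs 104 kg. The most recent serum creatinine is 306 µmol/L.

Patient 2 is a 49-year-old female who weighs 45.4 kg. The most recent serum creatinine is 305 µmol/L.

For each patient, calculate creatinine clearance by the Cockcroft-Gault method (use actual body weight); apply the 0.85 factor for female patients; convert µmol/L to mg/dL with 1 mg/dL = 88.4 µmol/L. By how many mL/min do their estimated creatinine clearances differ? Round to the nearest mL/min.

16 mL/min

Patient 1: SCr = 306 / 88.4 = 3.462 mg/dL
Patient 1: CrCl = (140 − 67) × 104 / (72 × 3.462) = 7592.0 / 249.26 ≈ 30.5 mL/min
Patient 2: SCr = 305 / 88.4 = 3.45 mg/dL
Patient 2: CrCl = (140 − 49) × 45.4 / (72 × 3.45) × 0.85 = 4131.4 / 248.40 × 0.85 ≈ 14.1 mL/min
|30.5 − 14.1| = 16.4 mL/min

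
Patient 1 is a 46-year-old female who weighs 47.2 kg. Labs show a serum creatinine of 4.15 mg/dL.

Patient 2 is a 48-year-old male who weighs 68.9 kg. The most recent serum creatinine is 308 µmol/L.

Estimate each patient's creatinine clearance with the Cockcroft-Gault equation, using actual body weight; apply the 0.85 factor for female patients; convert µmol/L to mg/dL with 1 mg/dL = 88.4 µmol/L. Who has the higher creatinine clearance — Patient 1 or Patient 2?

Patient 1: CrCl = (140 − 46) × 47.2 / (72 × 4.15) × 0.85 = 4436.8 / 298.80 × 0.85 ≈ 12.6 mL/min
Patient 2: SCr = 308 / 88.4 = 3.484 mg/dL
Patient 2: CrCl = (140 − 48) × 68.9 / (72 × 3.484) = 6338.8 / 250.85 ≈ 25.3 mL/min
12.6 vs 25.3 mL/min → Patient 2 is higher.

Patient 2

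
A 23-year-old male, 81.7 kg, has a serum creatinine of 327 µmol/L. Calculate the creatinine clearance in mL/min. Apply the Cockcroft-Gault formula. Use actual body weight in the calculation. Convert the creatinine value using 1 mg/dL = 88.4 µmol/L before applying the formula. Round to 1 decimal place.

SCr = 327 / 88.4 = 3.699 mg/dL
CrCl = (140 − 23) × 81.7 / (72 × 3.699) = 9558.9 / 266.33 ≈ 35.9 mL/min

35.9 mL/min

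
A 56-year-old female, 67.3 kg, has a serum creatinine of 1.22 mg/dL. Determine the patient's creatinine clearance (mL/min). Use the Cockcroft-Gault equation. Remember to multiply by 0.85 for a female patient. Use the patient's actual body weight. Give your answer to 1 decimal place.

CrCl = (140 − 56) × 67.3 / (72 × 1.22) × 0.85 = 5653.2 / 87.84 × 0.85 ≈ 54.7 mL/min

54.7 mL/min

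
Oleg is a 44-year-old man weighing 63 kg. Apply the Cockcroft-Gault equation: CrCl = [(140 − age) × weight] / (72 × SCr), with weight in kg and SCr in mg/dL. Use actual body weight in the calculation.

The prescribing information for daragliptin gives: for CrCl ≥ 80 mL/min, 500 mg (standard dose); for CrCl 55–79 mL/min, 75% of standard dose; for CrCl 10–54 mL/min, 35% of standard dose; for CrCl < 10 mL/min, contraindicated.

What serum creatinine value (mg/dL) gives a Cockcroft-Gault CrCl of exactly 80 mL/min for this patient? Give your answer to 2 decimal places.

Standard dose requires CrCl ≥ 80 mL/min.
Set (140 − 44) × 63 / (72 × SCr) = 80
SCr = (140 − 44) × 63 / (72 × 80) = 1.050 mg/dL

1.05 mg/dL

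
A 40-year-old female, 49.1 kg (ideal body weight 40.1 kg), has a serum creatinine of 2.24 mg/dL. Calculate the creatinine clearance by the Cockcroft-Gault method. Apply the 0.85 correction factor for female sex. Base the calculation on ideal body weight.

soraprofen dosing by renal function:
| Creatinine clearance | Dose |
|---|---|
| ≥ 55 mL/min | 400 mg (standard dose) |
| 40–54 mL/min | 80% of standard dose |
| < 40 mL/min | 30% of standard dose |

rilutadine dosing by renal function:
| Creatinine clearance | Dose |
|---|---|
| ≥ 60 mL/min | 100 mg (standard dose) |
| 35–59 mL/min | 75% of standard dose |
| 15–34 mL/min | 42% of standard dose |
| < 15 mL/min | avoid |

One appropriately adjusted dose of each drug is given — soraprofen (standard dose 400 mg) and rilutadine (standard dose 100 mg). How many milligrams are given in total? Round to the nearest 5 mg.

160 mg

CrCl = (140 − 40) × 40.1 / (72 × 2.24) × 0.85 = 4010.0 / 161.28 × 0.85 ≈ 21.1 mL/min
CrCl ≈ 21 mL/min.
soraprofen: < 40 mL/min → 30% of 400 mg = 120 mg.
rilutadine: 15–34 mL/min → 42% of 100 mg = 42 mg.
Total = 120 + 42 = 162 mg.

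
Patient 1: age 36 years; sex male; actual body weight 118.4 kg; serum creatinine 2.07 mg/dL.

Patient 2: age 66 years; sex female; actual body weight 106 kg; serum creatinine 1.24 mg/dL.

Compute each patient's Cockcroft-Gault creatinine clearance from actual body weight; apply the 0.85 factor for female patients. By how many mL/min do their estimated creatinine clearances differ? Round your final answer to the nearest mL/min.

Patient 1: CrCl = (140 − 36) × 118.4 / (72 × 2.07) = 12313.6 / 149.04 ≈ 82.6 mL/min
Patient 2: CrCl = (140 − 66) × 106 / (72 × 1.24) × 0.85 = 7844.0 / 89.28 × 0.85 ≈ 74.7 mL/min
|82.6 − 74.7| = 7.9 mL/min

8 mL/min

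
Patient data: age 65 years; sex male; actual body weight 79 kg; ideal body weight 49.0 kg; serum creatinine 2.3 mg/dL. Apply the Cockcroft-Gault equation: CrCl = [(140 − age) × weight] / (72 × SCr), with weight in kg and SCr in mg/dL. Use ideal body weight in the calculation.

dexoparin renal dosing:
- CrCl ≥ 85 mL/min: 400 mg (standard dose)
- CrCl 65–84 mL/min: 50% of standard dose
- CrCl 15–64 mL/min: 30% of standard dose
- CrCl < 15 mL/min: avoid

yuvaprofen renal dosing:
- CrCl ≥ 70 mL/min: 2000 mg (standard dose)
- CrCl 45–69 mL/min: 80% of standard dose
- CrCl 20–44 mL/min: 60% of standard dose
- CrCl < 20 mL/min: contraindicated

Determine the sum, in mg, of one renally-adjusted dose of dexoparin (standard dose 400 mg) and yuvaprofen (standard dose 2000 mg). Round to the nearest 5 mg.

CrCl = (140 − 65) × 49 / (72 × 2.3) = 3675.0 / 165.60 ≈ 22.2 mL/min
CrCl ≈ 22 mL/min.
dexoparin: 15–64 mL/min → 30% of 400 mg = 120 mg.
yuvaprofen: 20–44 mL/min → 60% of 2000 mg = 1200 mg.
Total = 120 + 1200 = 1320 mg.

1320 mg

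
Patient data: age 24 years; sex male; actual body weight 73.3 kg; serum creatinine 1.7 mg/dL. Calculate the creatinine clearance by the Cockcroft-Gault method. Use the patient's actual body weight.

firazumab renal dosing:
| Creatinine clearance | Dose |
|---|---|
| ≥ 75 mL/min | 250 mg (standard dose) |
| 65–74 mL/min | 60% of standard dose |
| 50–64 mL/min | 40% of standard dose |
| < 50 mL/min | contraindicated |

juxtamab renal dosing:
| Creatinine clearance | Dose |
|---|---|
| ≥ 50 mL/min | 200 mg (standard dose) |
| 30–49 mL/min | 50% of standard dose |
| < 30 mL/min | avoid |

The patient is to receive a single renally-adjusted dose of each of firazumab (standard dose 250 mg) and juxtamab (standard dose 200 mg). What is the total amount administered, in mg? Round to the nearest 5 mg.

350 mg

CrCl = (140 − 24) × 73.3 / (72 × 1.7) = 8502.8 / 122.40 ≈ 69.5 mL/min
CrCl ≈ 69 mL/min.
firazumab: 65–74 mL/min → 60% of 250 mg = 150 mg.
juxtamab: ≥ 50 mL/min → 100% of 200 mg = 200 mg.
Total = 150 + 200 = 350 mg.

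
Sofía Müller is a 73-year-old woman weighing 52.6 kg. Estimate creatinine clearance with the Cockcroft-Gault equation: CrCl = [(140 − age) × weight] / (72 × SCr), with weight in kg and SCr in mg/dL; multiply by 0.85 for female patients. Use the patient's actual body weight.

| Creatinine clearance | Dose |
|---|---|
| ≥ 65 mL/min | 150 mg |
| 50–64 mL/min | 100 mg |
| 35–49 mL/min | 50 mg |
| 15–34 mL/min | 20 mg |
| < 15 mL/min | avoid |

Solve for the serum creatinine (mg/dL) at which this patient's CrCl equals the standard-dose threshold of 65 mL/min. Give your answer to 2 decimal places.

0.64 mg/dL

Standard dose requires CrCl ≥ 65 mL/min.
Set (140 − 73) × 52.6 × 0.85 / (72 × SCr) = 65
SCr = (140 − 73) × 52.6 × 0.85 / (72 × 65) = 0.640 mg/dL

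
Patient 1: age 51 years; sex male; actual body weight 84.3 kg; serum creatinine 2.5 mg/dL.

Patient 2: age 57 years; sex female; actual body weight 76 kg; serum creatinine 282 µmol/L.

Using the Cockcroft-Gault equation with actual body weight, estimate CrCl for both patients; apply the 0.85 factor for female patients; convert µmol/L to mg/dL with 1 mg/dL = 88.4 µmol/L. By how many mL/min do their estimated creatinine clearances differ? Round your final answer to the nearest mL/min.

18 mL/min

Patient 1: CrCl = (140 − 51) × 84.3 / (72 × 2.5) = 7502.7 / 180.00 ≈ 41.7 mL/min
Patient 2: SCr = 282 / 88.4 = 3.19 mg/dL
Patient 2: CrCl = (140 − 57) × 76 / (72 × 3.19) × 0.85 = 6308.0 / 229.68 × 0.85 ≈ 23.3 mL/min
|41.7 − 23.3| = 18.4 mL/min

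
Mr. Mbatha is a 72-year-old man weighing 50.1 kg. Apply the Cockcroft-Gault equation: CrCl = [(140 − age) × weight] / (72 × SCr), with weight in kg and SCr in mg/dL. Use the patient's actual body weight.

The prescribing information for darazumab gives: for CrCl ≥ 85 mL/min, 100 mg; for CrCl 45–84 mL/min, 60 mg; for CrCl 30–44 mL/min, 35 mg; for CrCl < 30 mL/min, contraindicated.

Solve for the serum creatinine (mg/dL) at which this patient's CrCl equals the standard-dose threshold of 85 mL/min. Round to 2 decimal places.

0.56 mg/dL

Standard dose requires CrCl ≥ 85 mL/min.
Set (140 − 72) × 50.1 / (72 × SCr) = 85
SCr = (140 − 72) × 50.1 / (72 × 85) = 0.557 mg/dL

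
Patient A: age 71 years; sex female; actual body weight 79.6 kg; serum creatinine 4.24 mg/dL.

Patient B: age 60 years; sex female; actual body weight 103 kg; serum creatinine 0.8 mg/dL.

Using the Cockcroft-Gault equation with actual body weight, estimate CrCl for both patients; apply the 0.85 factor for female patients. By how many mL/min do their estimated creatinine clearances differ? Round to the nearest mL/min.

106 mL/min

Patient A: CrCl = (140 − 71) × 79.6 / (72 × 4.24) × 0.85 = 5492.4 / 305.28 × 0.85 ≈ 15.3 mL/min
Patient B: CrCl = (140 − 60) × 103 / (72 × 0.8) × 0.85 = 8240.0 / 57.60 × 0.85 ≈ 121.6 mL/min
|15.3 − 121.6| = 106.3 mL/min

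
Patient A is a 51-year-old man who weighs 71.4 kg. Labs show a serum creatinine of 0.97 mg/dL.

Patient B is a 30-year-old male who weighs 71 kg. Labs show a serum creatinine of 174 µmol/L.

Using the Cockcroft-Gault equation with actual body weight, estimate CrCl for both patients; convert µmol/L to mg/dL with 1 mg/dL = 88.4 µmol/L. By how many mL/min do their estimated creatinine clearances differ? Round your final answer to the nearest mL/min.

Patient A: CrCl = (140 − 51) × 71.4 / (72 × 0.97) = 6354.6 / 69.84 ≈ 91.0 mL/min
Patient B: SCr = 174 / 88.4 = 1.968 mg/dL
Patient B: CrCl = (140 − 30) × 71 / (72 × 1.968) = 7810.0 / 141.70 ≈ 55.1 mL/min
|91.0 − 55.1| = 35.9 mL/min

36 mL/min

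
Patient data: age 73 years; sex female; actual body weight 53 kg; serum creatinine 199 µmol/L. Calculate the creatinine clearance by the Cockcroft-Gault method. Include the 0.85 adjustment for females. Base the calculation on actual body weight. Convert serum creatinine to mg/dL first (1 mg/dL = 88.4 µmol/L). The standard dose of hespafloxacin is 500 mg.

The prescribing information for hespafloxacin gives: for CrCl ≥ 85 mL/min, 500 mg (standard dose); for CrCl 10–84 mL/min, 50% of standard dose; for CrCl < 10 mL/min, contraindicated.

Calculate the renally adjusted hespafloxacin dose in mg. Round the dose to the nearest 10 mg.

250 mg

SCr = 199 / 88.4 = 2.251 mg/dL
CrCl = (140 − 73) × 53 / (72 × 2.251) × 0.85 = 3551.0 / 162.07 × 0.85 ≈ 18.6 mL/min
CrCl ≈ 19 mL/min → bracket 10–84 mL/min.
50% of 500 mg = 250 mg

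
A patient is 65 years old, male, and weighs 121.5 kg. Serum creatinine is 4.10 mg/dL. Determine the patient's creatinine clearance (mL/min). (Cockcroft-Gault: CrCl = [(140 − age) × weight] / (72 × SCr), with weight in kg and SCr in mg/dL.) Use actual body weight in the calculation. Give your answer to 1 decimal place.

CrCl = (140 − 65) × 121.5 / (72 × 4.1) = 9112.5 / 295.20 ≈ 30.9 mL/min

30.9 mL/min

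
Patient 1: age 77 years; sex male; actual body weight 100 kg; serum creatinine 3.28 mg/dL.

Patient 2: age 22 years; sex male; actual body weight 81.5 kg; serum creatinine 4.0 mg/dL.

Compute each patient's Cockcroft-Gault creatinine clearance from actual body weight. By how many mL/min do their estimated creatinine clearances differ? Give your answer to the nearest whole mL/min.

7 mL/min

Patient 1: CrCl = (140 − 77) × 100 / (72 × 3.28) = 6300.0 / 236.16 ≈ 26.7 mL/min
Patient 2: CrCl = (140 − 22) × 81.5 / (72 × 4) = 9617.0 / 288.00 ≈ 33.4 mL/min
|26.7 − 33.4| = 6.7 mL/min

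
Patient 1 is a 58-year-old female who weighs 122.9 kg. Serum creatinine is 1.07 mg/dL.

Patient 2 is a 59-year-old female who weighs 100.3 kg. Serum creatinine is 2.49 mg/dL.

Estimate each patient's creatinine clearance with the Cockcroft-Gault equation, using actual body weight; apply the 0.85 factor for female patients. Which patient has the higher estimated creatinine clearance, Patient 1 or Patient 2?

Patient 1: CrCl = (140 − 58) × 122.9 / (72 × 1.07) × 0.85 = 10077.8 / 77.04 × 0.85 ≈ 111.2 mL/min
Patient 2: CrCl = (140 − 59) × 100.3 / (72 × 2.49) × 0.85 = 8124.3 / 179.28 × 0.85 ≈ 38.5 mL/min
111.2 vs 38.5 mL/min → Patient 1 is higher.

Patient 1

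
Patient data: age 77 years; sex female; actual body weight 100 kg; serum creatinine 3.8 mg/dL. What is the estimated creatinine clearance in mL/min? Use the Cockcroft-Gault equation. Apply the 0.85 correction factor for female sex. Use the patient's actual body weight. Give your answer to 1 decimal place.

19.6 mL/min

CrCl = (140 − 77) × 100 / (72 × 3.8) × 0.85 = 6300.0 / 273.60 × 0.85 ≈ 19.6 mL/min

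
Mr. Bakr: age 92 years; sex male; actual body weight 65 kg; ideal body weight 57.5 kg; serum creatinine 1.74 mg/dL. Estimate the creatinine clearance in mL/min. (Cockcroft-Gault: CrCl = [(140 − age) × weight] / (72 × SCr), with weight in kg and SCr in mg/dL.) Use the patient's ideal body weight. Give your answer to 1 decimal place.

CrCl = (140 − 92) × 57.5 / (72 × 1.74) = 2760.0 / 125.28 ≈ 22.0 mL/min

22.0 mL/min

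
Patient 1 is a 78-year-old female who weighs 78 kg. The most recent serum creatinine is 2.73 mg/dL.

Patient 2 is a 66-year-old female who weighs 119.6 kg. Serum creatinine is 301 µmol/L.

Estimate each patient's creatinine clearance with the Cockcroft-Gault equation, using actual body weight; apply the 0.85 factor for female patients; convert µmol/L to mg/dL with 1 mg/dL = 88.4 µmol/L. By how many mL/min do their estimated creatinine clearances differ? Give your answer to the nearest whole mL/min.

10 mL/min

Patient 1: CrCl = (140 − 78) × 78 / (72 × 2.73) × 0.85 = 4836.0 / 196.56 × 0.85 ≈ 20.9 mL/min
Patient 2: SCr = 301 / 88.4 = 3.405 mg/dL
Patient 2: CrCl = (140 − 66) × 119.6 / (72 × 3.405) × 0.85 = 8850.4 / 245.16 × 0.85 ≈ 30.7 mL/min
|20.9 − 30.7| = 9.8 mL/min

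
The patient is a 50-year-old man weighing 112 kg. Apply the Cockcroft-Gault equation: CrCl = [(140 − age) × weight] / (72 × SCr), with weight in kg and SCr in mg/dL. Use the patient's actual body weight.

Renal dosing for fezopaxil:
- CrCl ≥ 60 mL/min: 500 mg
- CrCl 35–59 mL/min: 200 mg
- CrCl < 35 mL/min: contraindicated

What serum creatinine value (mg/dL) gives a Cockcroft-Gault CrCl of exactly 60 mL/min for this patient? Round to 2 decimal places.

Standard dose requires CrCl ≥ 60 mL/min.
Set (140 − 50) × 112 / (72 × SCr) = 60
SCr = (140 − 50) × 112 / (72 × 60) = 2.333 mg/dL

2.33 mg/dL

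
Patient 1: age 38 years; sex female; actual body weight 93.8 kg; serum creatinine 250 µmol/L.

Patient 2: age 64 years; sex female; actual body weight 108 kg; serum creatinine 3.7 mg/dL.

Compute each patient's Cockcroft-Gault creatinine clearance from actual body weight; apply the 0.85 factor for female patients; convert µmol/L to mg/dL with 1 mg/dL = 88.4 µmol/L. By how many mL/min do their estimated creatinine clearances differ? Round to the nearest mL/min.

Patient 1: SCr = 250 / 88.4 = 2.828 mg/dL
Patient 1: CrCl = (140 − 38) × 93.8 / (72 × 2.828) × 0.85 = 9567.6 / 203.62 × 0.85 ≈ 39.9 mL/min
Patient 2: CrCl = (140 − 64) × 108 / (72 × 3.7) × 0.85 = 8208.0 / 266.40 × 0.85 ≈ 26.2 mL/min
|39.9 − 26.2| = 13.7 mL/min

14 mL/min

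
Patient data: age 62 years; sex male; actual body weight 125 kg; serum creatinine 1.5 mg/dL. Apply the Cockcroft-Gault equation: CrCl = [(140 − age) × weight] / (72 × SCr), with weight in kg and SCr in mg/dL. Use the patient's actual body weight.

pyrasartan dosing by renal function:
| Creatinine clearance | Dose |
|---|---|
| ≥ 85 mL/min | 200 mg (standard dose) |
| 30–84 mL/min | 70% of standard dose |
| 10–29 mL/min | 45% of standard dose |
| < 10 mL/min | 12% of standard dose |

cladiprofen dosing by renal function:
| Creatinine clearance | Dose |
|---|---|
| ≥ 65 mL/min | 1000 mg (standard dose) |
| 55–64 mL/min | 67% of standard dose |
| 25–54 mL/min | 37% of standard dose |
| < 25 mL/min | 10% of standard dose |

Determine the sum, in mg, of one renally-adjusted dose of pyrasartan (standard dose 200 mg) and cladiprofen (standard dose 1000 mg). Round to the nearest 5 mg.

CrCl = (140 − 62) × 125 / (72 × 1.5) = 9750.0 / 108.00 ≈ 90.3 mL/min
CrCl ≈ 90 mL/min.
pyrasartan: ≥ 85 mL/min → 100% of 200 mg = 200 mg.
cladiprofen: ≥ 65 mL/min → 100% of 1000 mg = 1000 mg.
Total = 200 + 1000 = 1200 mg.

1200 mg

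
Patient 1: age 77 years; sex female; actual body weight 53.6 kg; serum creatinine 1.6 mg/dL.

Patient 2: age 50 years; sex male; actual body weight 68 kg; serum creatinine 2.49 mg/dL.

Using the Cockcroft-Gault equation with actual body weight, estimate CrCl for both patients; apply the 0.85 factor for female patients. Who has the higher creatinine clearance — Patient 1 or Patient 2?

Patient 2

Patient 1: CrCl = (140 − 77) × 53.6 / (72 × 1.6) × 0.85 = 3376.8 / 115.20 × 0.85 ≈ 24.9 mL/min
Patient 2: CrCl = (140 − 50) × 68 / (72 × 2.49) = 6120.0 / 179.28 ≈ 34.1 mL/min
24.9 vs 34.1 mL/min → Patient 2 is higher.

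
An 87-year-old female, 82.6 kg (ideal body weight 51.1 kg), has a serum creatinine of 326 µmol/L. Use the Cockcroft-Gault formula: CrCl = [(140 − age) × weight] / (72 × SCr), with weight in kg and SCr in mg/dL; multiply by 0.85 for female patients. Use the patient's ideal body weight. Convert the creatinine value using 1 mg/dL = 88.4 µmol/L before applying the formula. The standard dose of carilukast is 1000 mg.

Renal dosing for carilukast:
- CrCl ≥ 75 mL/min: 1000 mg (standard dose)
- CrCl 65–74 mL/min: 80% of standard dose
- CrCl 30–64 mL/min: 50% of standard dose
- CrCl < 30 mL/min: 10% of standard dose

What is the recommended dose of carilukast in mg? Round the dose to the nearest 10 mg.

SCr = 326 / 88.4 = 3.688 mg/dL
CrCl = (140 − 87) × 51.1 / (72 × 3.688) × 0.85 = 2708.3 / 265.54 × 0.85 ≈ 8.7 mL/min
CrCl ≈ 9 mL/min → bracket < 30 mL/min.
10% of 1000 mg = 100 mg

100 mg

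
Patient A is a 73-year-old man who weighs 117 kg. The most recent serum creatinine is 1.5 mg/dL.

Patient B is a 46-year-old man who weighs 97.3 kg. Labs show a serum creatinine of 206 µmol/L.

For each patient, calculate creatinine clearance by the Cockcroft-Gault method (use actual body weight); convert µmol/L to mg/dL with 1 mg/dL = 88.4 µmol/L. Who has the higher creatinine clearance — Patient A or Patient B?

Patient A

Patient A: CrCl = (140 − 73) × 117 / (72 × 1.5) = 7839.0 / 108.00 ≈ 72.6 mL/min
Patient B: SCr = 206 / 88.4 = 2.33 mg/dL
Patient B: CrCl = (140 − 46) × 97.3 / (72 × 2.33) = 9146.2 / 167.76 ≈ 54.5 mL/min
72.6 vs 54.5 mL/min → Patient A is higher.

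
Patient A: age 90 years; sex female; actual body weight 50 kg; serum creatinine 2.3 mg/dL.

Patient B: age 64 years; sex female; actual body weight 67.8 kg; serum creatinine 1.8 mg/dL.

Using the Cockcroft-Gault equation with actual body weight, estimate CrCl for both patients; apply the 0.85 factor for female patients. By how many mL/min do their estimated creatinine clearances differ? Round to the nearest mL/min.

21 mL/min

Patient A: CrCl = (140 − 90) × 50 / (72 × 2.3) × 0.85 = 2500.0 / 165.60 × 0.85 ≈ 12.8 mL/min
Patient B: CrCl = (140 − 64) × 67.8 / (72 × 1.8) × 0.85 = 5152.8 / 129.60 × 0.85 ≈ 33.8 mL/min
|12.8 − 33.8| = 21.0 mL/min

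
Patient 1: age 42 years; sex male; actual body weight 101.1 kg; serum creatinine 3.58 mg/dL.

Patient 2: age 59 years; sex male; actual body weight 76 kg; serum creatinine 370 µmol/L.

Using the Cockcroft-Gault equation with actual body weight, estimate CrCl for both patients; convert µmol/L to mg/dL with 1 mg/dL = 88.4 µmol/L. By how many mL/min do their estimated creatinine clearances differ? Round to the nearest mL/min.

18 mL/min

Patient 1: CrCl = (140 − 42) × 101.1 / (72 × 3.58) = 9907.8 / 257.76 ≈ 38.4 mL/min
Patient 2: SCr = 370 / 88.4 = 4.186 mg/dL
Patient 2: CrCl = (140 − 59) × 76 / (72 × 4.186) = 6156.0 / 301.39 ≈ 20.4 mL/min
|38.4 − 20.4| = 18.0 mL/min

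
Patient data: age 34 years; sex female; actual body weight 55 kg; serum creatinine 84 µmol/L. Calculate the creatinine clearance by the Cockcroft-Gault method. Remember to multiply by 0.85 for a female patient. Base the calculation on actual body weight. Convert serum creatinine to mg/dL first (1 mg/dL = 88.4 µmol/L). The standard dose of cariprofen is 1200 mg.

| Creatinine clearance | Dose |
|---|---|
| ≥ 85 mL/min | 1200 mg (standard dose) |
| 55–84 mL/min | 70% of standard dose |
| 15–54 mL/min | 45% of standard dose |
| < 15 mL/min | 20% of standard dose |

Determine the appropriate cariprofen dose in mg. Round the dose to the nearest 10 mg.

SCr = 84 / 88.4 = 0.95 mg/dL
CrCl = (140 − 34) × 55 / (72 × 0.95) × 0.85 = 5830.0 / 68.40 × 0.85 ≈ 72.4 mL/min
CrCl ≈ 72 mL/min → bracket 55–84 mL/min.
70% of 1200 mg = 840 mg

840 mg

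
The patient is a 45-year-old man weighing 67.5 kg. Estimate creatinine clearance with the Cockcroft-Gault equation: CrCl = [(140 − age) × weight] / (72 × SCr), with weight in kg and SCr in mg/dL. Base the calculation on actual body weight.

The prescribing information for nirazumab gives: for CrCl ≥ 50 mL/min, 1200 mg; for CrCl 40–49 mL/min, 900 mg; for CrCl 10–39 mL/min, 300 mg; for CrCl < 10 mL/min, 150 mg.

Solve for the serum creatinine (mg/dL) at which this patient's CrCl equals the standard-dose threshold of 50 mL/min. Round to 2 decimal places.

Standard dose requires CrCl ≥ 50 mL/min.
Set (140 − 45) × 67.5 / (72 × SCr) = 50
SCr = (140 − 45) × 67.5 / (72 × 50) = 1.781 mg/dL

1.78 mg/dL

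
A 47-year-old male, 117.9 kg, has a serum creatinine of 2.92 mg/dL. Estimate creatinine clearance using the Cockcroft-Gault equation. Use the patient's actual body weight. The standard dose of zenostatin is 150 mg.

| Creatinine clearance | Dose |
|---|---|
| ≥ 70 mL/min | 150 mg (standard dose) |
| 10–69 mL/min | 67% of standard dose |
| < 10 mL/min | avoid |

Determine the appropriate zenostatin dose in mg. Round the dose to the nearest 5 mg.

100 mg

CrCl = (140 − 47) × 117.9 / (72 × 2.92) = 10964.7 / 210.24 ≈ 52.2 mL/min
CrCl ≈ 52 mL/min → bracket 10–69 mL/min.
67% of 150 mg = 100.5 mg → 100 mg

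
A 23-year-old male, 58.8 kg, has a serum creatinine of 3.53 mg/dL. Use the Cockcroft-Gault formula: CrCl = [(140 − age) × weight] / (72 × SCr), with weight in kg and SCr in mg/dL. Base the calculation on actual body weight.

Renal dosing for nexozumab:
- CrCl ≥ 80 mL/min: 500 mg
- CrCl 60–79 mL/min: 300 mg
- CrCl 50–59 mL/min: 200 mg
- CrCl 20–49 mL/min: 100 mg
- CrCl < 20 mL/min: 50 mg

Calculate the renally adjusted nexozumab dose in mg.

100 mg

CrCl = (140 − 23) × 58.8 / (72 × 3.53) = 6879.6 / 254.16 ≈ 27.1 mL/min
CrCl ≈ 27 mL/min → bracket 20–49 mL/min.
Dose for this bracket: 100 mg.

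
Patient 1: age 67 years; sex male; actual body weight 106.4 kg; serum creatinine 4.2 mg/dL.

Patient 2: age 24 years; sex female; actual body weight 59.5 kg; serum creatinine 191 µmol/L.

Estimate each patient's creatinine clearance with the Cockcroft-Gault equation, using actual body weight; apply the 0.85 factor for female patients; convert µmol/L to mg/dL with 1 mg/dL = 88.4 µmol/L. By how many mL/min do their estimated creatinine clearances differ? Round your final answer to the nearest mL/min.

12 mL/min

Patient 1: CrCl = (140 − 67) × 106.4 / (72 × 4.2) = 7767.2 / 302.40 ≈ 25.7 mL/min
Patient 2: SCr = 191 / 88.4 = 2.161 mg/dL
Patient 2: CrCl = (140 − 24) × 59.5 / (72 × 2.161) × 0.85 = 6902.0 / 155.59 × 0.85 ≈ 37.7 mL/min
|25.7 − 37.7| = 12.0 mL/min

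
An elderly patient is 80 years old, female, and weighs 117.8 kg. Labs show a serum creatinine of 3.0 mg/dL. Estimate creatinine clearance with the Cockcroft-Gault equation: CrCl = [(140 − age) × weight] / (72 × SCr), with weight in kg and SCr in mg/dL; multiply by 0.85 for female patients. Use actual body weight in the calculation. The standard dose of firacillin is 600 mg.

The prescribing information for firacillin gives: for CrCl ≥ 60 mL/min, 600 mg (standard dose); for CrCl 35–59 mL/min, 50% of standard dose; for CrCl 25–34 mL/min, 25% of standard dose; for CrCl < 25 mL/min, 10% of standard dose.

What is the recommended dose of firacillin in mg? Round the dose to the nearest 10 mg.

CrCl = (140 − 80) × 117.8 / (72 × 3) × 0.85 = 7068.0 / 216.00 × 0.85 ≈ 27.8 mL/min
CrCl ≈ 28 mL/min → bracket 25–34 mL/min.
25% of 600 mg = 150 mg

150 mg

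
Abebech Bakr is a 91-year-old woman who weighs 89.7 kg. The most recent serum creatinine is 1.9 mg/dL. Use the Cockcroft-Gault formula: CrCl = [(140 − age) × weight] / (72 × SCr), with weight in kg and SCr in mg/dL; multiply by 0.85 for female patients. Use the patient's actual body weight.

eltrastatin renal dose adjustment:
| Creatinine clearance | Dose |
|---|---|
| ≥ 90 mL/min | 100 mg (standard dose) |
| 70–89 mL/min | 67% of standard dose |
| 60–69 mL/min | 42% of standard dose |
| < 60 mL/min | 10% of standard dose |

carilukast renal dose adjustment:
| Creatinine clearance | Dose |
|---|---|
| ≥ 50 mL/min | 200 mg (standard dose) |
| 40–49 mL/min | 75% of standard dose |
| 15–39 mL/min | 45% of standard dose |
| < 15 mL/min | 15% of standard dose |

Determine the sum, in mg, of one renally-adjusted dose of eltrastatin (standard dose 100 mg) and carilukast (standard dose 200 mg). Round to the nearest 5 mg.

CrCl = (140 − 91) × 89.7 / (72 × 1.9) × 0.85 = 4395.3 / 136.80 × 0.85 ≈ 27.3 mL/min
CrCl ≈ 27 mL/min.
eltrastatin: < 60 mL/min → 10% of 100 mg = 10 mg.
carilukast: 15–39 mL/min → 45% of 200 mg = 90 mg.
Total = 10 + 90 = 100 mg.

100 mg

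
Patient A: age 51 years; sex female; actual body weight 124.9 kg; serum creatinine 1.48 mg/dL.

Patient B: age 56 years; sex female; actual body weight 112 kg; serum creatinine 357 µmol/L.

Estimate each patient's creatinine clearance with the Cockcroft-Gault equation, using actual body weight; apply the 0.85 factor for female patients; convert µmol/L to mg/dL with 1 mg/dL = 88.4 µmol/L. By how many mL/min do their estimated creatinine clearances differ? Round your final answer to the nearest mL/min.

Patient A: CrCl = (140 − 51) × 124.9 / (72 × 1.48) × 0.85 = 11116.1 / 106.56 × 0.85 ≈ 88.7 mL/min
Patient B: SCr = 357 / 88.4 = 4.038 mg/dL
Patient B: CrCl = (140 − 56) × 112 / (72 × 4.038) × 0.85 = 9408.0 / 290.74 × 0.85 ≈ 27.5 mL/min
|88.7 − 27.5| = 61.2 mL/min

61 mL/min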